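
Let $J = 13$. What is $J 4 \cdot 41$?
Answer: $2132$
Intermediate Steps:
$J 4 \cdot 41 = 13 \cdot 4 \cdot 41 = 52 \cdot 41 = 2132$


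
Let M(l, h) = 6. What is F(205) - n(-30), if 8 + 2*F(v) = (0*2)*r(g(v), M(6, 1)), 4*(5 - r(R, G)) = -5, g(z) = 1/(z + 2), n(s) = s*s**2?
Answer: 26996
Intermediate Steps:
n(s) = s**3
g(z) = 1/(2 + z)
r(R, G) = 25/4 (r(R, G) = 5 - 1/4*(-5) = 5 + 5/4 = 25/4)
F(v) = -4 (F(v) = -4 + ((0*2)*(25/4))/2 = -4 + (0*(25/4))/2 = -4 + (1/2)*0 = -4 + 0 = -4)
F(205) - n(-30) = -4 - 1*(-30)**3 = -4 - 1*(-27000) = -4 + 27000 = 26996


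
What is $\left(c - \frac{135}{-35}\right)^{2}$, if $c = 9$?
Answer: $\frac{8100}{49} \approx 165.31$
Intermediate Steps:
$\left(c - \frac{135}{-35}\right)^{2} = \left(9 - \frac{135}{-35}\right)^{2} = \left(9 - - \frac{27}{7}\right)^{2} = \left(9 + \frac{27}{7}\right)^{2} = \left(\frac{90}{7}\right)^{2} = \frac{8100}{49}$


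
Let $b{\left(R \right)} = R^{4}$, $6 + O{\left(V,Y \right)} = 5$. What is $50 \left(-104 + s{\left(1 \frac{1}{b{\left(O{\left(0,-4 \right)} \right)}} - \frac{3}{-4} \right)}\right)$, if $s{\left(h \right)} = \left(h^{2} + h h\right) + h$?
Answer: $- \frac{19225}{4} \approx -4806.3$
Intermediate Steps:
$O{\left(V,Y \right)} = -1$ ($O{\left(V,Y \right)} = -6 + 5 = -1$)
$s{\left(h \right)} = h + 2 h^{2}$ ($s{\left(h \right)} = \left(h^{2} + h^{2}\right) + h = 2 h^{2} + h = h + 2 h^{2}$)
$50 \left(-104 + s{\left(1 \frac{1}{b{\left(O{\left(0,-4 \right)} \right)}} - \frac{3}{-4} \right)}\right) = 50 \left(-104 + \left(1 \frac{1}{\left(-1\right)^{4}} - \frac{3}{-4}\right) \left(1 + 2 \left(1 \frac{1}{\left(-1\right)^{4}} - \frac{3}{-4}\right)\right)\right) = 50 \left(-104 + \left(1 \cdot 1^{-1} - - \frac{3}{4}\right) \left(1 + 2 \left(1 \cdot 1^{-1} - - \frac{3}{4}\right)\right)\right) = 50 \left(-104 + \left(1 \cdot 1 + \frac{3}{4}\right) \left(1 + 2 \left(1 \cdot 1 + \frac{3}{4}\right)\right)\right) = 50 \left(-104 + \left(1 + \frac{3}{4}\right) \left(1 + 2 \left(1 + \frac{3}{4}\right)\right)\right) = 50 \left(-104 + \frac{7 \left(1 + 2 \cdot \frac{7}{4}\right)}{4}\right) = 50 \left(-104 + \frac{7 \left(1 + \frac{7}{2}\right)}{4}\right) = 50 \left(-104 + \frac{7}{4} \cdot \frac{9}{2}\right) = 50 \left(-104 + \frac{63}{8}\right) = 50 \left(- \frac{769}{8}\right) = - \frac{19225}{4}$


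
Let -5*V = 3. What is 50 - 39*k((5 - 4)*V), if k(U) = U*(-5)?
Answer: -67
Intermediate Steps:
V = -⅗ (V = -⅕*3 = -⅗ ≈ -0.60000)
k(U) = -5*U
50 - 39*k((5 - 4)*V) = 50 - (-195)*(5 - 4)*(-⅗) = 50 - (-195)*1*(-⅗) = 50 - (-195)*(-3)/5 = 50 - 39*3 = 50 - 117 = -67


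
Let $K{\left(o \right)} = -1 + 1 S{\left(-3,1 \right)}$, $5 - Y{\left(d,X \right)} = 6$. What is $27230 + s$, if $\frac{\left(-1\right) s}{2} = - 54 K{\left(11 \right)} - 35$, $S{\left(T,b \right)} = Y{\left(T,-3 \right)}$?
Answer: $27084$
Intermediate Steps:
$Y{\left(d,X \right)} = -1$ ($Y{\left(d,X \right)} = 5 - 6 = -1$)
$S{\left(T,b \right)} = -1$
$K{\left(o \right)} = -2$ ($K{\left(o \right)} = -1 + 1 \left(-1\right) = -1 - 1 = -2$)
$s = -146$ ($s = - 2 \left(\left(-54\right) \left(-2\right) - 35\right) = - 2 \left(108 - 35\right) = \left(-2\right) 73 = -146$)
$27230 + s = 27230 - 146 = 27084$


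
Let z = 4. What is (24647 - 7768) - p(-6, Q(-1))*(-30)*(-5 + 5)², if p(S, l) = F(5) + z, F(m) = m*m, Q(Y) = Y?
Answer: 16879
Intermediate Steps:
F(m) = m²
p(S, l) = 29 (p(S, l) = 5² + 4 = 25 + 4 = 29)
(24647 - 7768) - p(-6, Q(-1))*(-30)*(-5 + 5)² = (24647 - 7768) - 29*(-30)*(-5 + 5)² = 16879 - (-870)*0² = 16879 - (-870)*0 = 16879 - 1*0 = 16879 + 0 = 16879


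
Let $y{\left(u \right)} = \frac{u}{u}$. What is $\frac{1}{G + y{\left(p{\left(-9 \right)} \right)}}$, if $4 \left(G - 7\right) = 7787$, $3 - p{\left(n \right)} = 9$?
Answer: $\frac{4}{7819} \approx 0.00051157$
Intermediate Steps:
$p{\left(n \right)} = -6$ ($p{\left(n \right)} = 3 - 9 = -6$)
$G = \frac{7815}{4}$ ($G = 7 + \frac{1}{4} \cdot 7787 = 7 + \frac{7787}{4} = \frac{7815}{4} \approx 1953.8$)
$y{\left(u \right)} = 1$
$\frac{1}{G + y{\left(p{\left(-9 \right)} \right)}} = \frac{1}{\frac{7815}{4} + 1} = \frac{1}{\frac{7819}{4}} = \frac{4}{7819}$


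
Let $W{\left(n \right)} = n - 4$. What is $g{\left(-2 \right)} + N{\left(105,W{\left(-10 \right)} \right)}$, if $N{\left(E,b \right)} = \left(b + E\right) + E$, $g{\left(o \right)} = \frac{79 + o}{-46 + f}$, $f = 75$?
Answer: $\frac{5761}{29} \approx 198.66$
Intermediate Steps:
$W{\left(n \right)} = -4 + n$
$g{\left(o \right)} = \frac{79}{29} + \frac{o}{29}$ ($g{\left(o \right)} = \frac{79 + o}{-46 + 75} = \frac{79 + o}{29} = \left(79 + o\right) \frac{1}{29} = \frac{79}{29} + \frac{o}{29}$)
$N{\left(E,b \right)} = b + 2 E$ ($N{\left(E,b \right)} = \left(E + b\right) + E = b + 2 E$)
$g{\left(-2 \right)} + N{\left(105,W{\left(-10 \right)} \right)} = \left(\frac{79}{29} + \frac{1}{29} \left(-2\right)\right) + \left(\left(-4 - 10\right) + 2 \cdot 105\right) = \left(\frac{79}{29} - \frac{2}{29}\right) + \left(-14 + 210\right) = \frac{77}{29} + 196 = \frac{5761}{29}$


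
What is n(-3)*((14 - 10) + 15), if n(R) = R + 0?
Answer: -57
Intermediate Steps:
n(R) = R
n(-3)*((14 - 10) + 15) = -3*((14 - 10) + 15) = -3*(4 + 15) = -3*19 = -57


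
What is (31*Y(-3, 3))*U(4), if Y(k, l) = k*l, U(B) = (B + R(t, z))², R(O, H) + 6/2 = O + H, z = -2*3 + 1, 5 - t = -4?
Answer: -6975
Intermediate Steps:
t = 9 (t = 5 - 1*(-4) = 5 + 4 = 9)
z = -5 (z = -6 + 1 = -5)
R(O, H) = -3 + H + O (R(O, H) = -3 + (O + H) = -3 + (H + O) = -3 + H + O)
U(B) = (1 + B)² (U(B) = (B + (-3 - 5 + 9))² = (B + 1)² = (1 + B)²)
(31*Y(-3, 3))*U(4) = (31*(-3*3))*(1 + 4)² = (31*(-9))*5² = -279*25 = -6975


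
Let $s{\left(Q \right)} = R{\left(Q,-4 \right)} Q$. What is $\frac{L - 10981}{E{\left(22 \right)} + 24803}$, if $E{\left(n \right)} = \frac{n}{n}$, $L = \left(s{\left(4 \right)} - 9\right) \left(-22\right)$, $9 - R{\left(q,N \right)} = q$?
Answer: $- \frac{1247}{2756} \approx -0.45247$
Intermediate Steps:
$R{\left(q,N \right)} = 9 - q$
$s{\left(Q \right)} = Q \left(9 - Q\right)$ ($s{\left(Q \right)} = \left(9 - Q\right) Q = Q \left(9 - Q\right)$)
$L = -242$ ($L = \left(4 \left(9 - 4\right) - 9\right) \left(-22\right) = \left(4 \cdot 5 - 9\right) \left(-22\right) = \left(20 - 9\right) \left(-22\right) = 11 \left(-22\right) = -242$)
$E{\left(n \right)} = 1$
$\frac{L - 10981}{E{\left(22 \right)} + 24803} = \frac{-242 - 10981}{1 + 24803} = - \frac{11223}{24804} = \left(-11223\right) \frac{1}{24804} = - \frac{1247}{2756}$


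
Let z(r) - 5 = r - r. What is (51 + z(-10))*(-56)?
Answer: -3136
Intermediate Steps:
z(r) = 5 (z(r) = 5 + (r - r) = 5 + 0 = 5)
(51 + z(-10))*(-56) = (51 + 5)*(-56) = 56*(-56) = -3136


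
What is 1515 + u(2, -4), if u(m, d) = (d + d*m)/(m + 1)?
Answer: 1511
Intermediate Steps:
u(m, d) = (d + d*m)/(1 + m)
1515 + u(2, -4) = 1515 - 4 = 1511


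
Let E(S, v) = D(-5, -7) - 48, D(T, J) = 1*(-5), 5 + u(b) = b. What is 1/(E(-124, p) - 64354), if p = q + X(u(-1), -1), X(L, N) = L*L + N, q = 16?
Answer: -1/64407 ≈ -1.5526e-5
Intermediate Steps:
u(b) = -5 + b
X(L, N) = N + L² (X(L, N) = L² + N = N + L²)
D(T, J) = -5
p = 51 (p = 16 + (-1 + (-5 - 1)²) = 16 + (-1 + (-6)²) = 16 + (-1 + 36) = 16 + 35 = 51)
E(S, v) = -53 (E(S, v) = -5 - 48 = -53)
1/(E(-124, p) - 64354) = 1/(-53 - 64354) = 1/(-64407) = -1/64407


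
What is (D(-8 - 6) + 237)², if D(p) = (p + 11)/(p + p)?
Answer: 44076321/784 ≈ 56220.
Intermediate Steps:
D(p) = (11 + p)/(2*p) (D(p) = (11 + p)/((2*p)) = (11 + p)*(1/(2*p)) = (11 + p)/(2*p))
(D(-8 - 6) + 237)² = ((11 + (-8 - 6))/(2*(-8 - 6)) + 237)² = ((½)*(11 - 14)/(-14) + 237)² = ((½)*(-1/14)*(-3) + 237)² = (3/28 + 237)² = (6639/28)² = 44076321/784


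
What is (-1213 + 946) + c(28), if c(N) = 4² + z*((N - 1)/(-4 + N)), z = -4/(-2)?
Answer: -995/4 ≈ -248.75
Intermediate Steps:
z = 2 (z = -4*(-1)/2 = -1*(-2) = 2)
c(N) = 16 + 2*(-1 + N)/(-4 + N) (c(N) = 4² + 2*((N - 1)/(-4 + N)) = 16 + 2*((-1 + N)/(-4 + N)) = 16 + 2*(-1 + N)/(-4 + N))
(-1213 + 946) + c(28) = (-1213 + 946) + 6*(-11 + 3*28)/(-4 + 28) = -267 + 6*(-11 + 84)/24 = -267 + 6*(1/24)*73 = -267 + 73/4 = -995/4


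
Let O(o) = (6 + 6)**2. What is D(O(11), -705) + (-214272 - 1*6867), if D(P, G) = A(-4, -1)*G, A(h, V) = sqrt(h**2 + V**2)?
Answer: -221139 - 705*sqrt(17) ≈ -2.2405e+5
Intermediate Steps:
O(o) = 144 (O(o) = 12**2 = 144)
A(h, V) = sqrt(V**2 + h**2)
D(P, G) = G*sqrt(17) (D(P, G) = sqrt((-1)**2 + (-4)**2)*G = sqrt(1 + 16)*G = sqrt(17)*G = G*sqrt(17))
D(O(11), -705) + (-214272 - 1*6867) = -705*sqrt(17) + (-214272 - 1*6867) = -705*sqrt(17) + (-214272 - 6867) = -705*sqrt(17) - 221139 = -221139 - 705*sqrt(17)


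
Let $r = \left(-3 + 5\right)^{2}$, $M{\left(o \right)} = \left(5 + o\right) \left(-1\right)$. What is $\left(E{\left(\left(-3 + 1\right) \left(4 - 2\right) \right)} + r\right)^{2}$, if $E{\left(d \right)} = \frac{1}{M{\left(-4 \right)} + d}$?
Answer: $\frac{361}{25} \approx 14.44$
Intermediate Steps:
$M{\left(o \right)} = -5 - o$
$E{\left(d \right)} = \frac{1}{-1 + d}$ ($E{\left(d \right)} = \frac{1}{\left(-5 - -4\right) + d} = \frac{1}{\left(-5 + 4\right) + d} = \frac{1}{-1 + d}$)
$r = 4$ ($r = 2^{2} = 4$)
$\left(E{\left(\left(-3 + 1\right) \left(4 - 2\right) \right)} + r\right)^{2} = \left(\frac{1}{-1 + \left(-3 + 1\right) \left(4 - 2\right)} + 4\right)^{2} = \left(\frac{1}{-1 - 4} + 4\right)^{2} = \left(\frac{1}{-5} + 4\right)^{2} = \left(- \frac{1}{5} + 4\right)^{2} = \left(\frac{19}{5}\right)^{2} = \frac{361}{25}$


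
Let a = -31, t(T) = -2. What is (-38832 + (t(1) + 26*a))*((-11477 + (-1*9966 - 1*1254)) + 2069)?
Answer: 817693920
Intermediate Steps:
(-38832 + (t(1) + 26*a))*((-11477 + (-1*9966 - 1*1254)) + 2069) = (-38832 + (-2 + 26*(-31)))*((-11477 + (-1*9966 - 1*1254)) + 2069) = (-38832 + (-2 - 806))*((-11477 + (-9966 - 1254)) + 2069) = (-38832 - 808)*((-11477 - 11220) + 2069) = -39640*(-22697 + 2069) = -39640*(-20628) = 817693920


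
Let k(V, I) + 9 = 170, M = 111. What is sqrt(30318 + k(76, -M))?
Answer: sqrt(30479) ≈ 174.58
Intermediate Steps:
k(V, I) = 161 (k(V, I) = -9 + 170 = 161)
sqrt(30318 + k(76, -M)) = sqrt(30318 + 161) = sqrt(30479)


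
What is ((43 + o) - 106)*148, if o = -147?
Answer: -31080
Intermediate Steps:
((43 + o) - 106)*148 = ((43 - 147) - 106)*148 = (-104 - 106)*148 = -210*148 = -31080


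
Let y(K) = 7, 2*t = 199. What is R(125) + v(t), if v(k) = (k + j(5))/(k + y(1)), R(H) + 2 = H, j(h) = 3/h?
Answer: 131996/1065 ≈ 123.94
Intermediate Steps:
t = 199/2 (t = (1/2)*199 = 199/2 ≈ 99.500)
R(H) = -2 + H
v(k) = (3/5 + k)/(7 + k) (v(k) = (k + 3/5)/(k + 7) = (k + 3*(1/5))/(7 + k) = (k + 3/5)/(7 + k) = (3/5 + k)/(7 + k))
R(125) + v(t) = (-2 + 125) + (3/5 + 199/2)/(7 + 199/2) = 123 + (1001/10)/(213/2) = 123 + (2/213)*(1001/10) = 123 + 1001/1065 = 131996/1065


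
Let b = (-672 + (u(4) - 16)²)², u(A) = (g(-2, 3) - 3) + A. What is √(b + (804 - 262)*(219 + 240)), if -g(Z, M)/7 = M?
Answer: 33*√586 ≈ 798.85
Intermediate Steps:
g(Z, M) = -7*M
u(A) = -24 + A (u(A) = (-7*3 - 3) + A = (-21 - 3) + A = -24 + A)
b = 389376 (b = (-672 + ((-24 + 4) - 16)²)² = (-672 + (-20 - 16)²)² = (-672 + (-36)²)² = (-672 + 1296)² = 624² = 389376)
√(b + (804 - 262)*(219 + 240)) = √(389376 + (804 - 262)*(219 + 240)) = √(389376 + 542*459) = √(389376 + 248778) = √638154 = 33*√586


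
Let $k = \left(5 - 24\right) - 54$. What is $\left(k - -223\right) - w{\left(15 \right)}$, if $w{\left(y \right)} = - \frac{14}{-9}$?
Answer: $\frac{1336}{9} \approx 148.44$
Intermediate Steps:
$k = -73$ ($k = -19 - 54 = -73$)
$w{\left(y \right)} = \frac{14}{9}$ ($w{\left(y \right)} = \left(-14\right) \left(- \frac{1}{9}\right) = \frac{14}{9}$)
$\left(k - -223\right) - w{\left(15 \right)} = \left(-73 - -223\right) - \frac{14}{9} = \left(-73 + 223\right) - \frac{14}{9} = 150 - \frac{14}{9} = \frac{1336}{9}$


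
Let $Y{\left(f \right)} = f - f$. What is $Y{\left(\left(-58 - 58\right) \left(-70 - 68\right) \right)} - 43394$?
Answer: $-43394$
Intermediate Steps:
$Y{\left(f \right)} = 0$
$Y{\left(\left(-58 - 58\right) \left(-70 - 68\right) \right)} - 43394 = 0 - 43394 = -43394$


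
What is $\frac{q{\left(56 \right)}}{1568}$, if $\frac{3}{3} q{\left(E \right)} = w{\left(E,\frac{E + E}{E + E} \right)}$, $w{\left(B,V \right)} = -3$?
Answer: $- \frac{3}{1568} \approx -0.0019133$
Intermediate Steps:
$q{\left(E \right)} = -3$
$\frac{q{\left(56 \right)}}{1568} = - \frac{3}{1568}$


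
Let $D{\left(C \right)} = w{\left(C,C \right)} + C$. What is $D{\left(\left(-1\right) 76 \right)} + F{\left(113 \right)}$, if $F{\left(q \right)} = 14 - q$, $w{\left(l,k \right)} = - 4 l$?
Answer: $129$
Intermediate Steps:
$D{\left(C \right)} = - 3 C$ ($D{\left(C \right)} = - 4 C + C = - 3 C$)
$D{\left(\left(-1\right) 76 \right)} + F{\left(113 \right)} = - 3 \left(\left(-1\right) 76\right) + \left(14 - 113\right) = \left(-3\right) \left(-76\right) + \left(14 - 113\right) = 228 - 99 = 129$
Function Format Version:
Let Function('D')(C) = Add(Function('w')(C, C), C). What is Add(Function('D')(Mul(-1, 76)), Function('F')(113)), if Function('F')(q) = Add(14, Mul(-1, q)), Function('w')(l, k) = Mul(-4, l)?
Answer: 129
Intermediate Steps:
Function('D')(C) = Mul(-3, C) (Function('D')(C) = Add(Mul(-4, C), C) = Mul(-3, C))
Add(Function('D')(Mul(-1, 76)), Function('F')(113)) = Add(Mul(-3, Mul(-1, 76)), Add(14, Mul(-1, 113))) = Add(Mul(-3, -76), Add(14, -113)) = Add(228, -99) = 129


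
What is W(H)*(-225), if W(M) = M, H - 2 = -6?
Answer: 900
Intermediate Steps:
H = -4 (H = 2 - 6 = -4)
W(H)*(-225) = -4*(-225) = 900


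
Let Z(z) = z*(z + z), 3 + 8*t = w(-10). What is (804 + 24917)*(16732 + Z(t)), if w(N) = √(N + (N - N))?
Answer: 13771614983/32 - 77163*I*√10/16 ≈ 4.3036e+8 - 15251.0*I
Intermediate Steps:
w(N) = √N (w(N) = √(N + 0) = √N)
t = -3/8 + I*√10/8 (t = -3/8 + √(-10)/8 = -3/8 + (I*√10)/8 = -3/8 + I*√10/8 ≈ -0.375 + 0.39528*I)
Z(z) = 2*z² (Z(z) = z*(2*z) = 2*z²)
(804 + 24917)*(16732 + Z(t)) = (804 + 24917)*(16732 + 2*(-3/8 + I*√10/8)²) = 25721*(16732 + 2*(-3/8 + I*√10/8)²) = 430363772 + 51442*(-3/8 + I*√10/8)²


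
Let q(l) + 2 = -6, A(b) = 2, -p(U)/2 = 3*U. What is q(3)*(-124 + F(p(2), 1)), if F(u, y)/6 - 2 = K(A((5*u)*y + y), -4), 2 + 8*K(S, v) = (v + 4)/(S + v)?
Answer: 908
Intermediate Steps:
p(U) = -6*U
q(l) = -8 (q(l) = -2 - 6 = -8)
K(S, v) = -¼ + (4 + v)/(8*(S + v)) (K(S, v) = -¼ + ((v + 4)/(S + v))/8 = -¼ + ((4 + v)/(S + v))/8 = -¼ + (4 + v)/(8*(S + v)))
F(u, y) = 21/2 (F(u, y) = 12 + 6*((4 - 1*(-4) - 2*2)/(8*(2 - 4))) = 12 + 6*((⅛)*(4 + 4 - 4)/(-2)) = 12 + 6*((⅛)*(-½)*4) = 12 + 6*(-¼) = 12 - 3/2 = 21/2)
q(3)*(-124 + F(p(2), 1)) = -8*(-124 + 21/2) = -8*(-227/2) = 908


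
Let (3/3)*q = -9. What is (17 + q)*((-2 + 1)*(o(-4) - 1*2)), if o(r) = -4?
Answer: 48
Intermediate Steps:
q = -9
(17 + q)*((-2 + 1)*(o(-4) - 1*2)) = (17 - 9)*((-2 + 1)*(-4 - 1*2)) = 8*(-(-4 - 2)) = 8*(-1*(-6)) = 8*6 = 48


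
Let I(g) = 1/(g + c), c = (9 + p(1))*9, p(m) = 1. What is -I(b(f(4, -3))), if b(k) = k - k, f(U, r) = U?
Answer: -1/90 ≈ -0.011111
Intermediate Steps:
b(k) = 0
c = 90 (c = (9 + 1)*9 = 10*9 = 90)
I(g) = 1/(90 + g) (I(g) = 1/(g + 90) = 1/(90 + g))
-I(b(f(4, -3))) = -1/(90 + 0) = -1/90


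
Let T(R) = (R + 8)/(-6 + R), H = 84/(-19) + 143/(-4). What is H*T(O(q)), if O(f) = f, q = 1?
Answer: 27477/380 ≈ 72.308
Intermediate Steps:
H = -3053/76 (H = 84*(-1/19) + 143*(-¼) = -84/19 - 143/4 = -3053/76 ≈ -40.171)
T(R) = (8 + R)/(-6 + R)
H*T(O(q)) = -3053*(8 + 1)/(76*(-6 + 1)) = -3053*9/(76*(-5)) = -(-3053)*9/380 = -3053/76*(-9/5) = 27477/380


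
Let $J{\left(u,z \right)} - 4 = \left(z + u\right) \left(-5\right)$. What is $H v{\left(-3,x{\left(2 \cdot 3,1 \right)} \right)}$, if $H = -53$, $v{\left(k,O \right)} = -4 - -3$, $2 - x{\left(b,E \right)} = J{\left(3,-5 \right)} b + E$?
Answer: $53$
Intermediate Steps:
$J{\left(u,z \right)} = 4 - 5 u - 5 z$ ($J{\left(u,z \right)} = 4 + \left(z + u\right) \left(-5\right) = 4 + \left(u + z\right) \left(-5\right) = 4 - \left(5 u + 5 z\right) = 4 - 5 u - 5 z$)
$x{\left(b,E \right)} = 2 - E - 14 b$ ($x{\left(b,E \right)} = 2 - \left(\left(4 - 15 - -25\right) b + E\right) = 2 - \left(\left(4 - 15 + 25\right) b + E\right) = 2 - \left(14 b + E\right) = 2 - \left(E + 14 b\right) = 2 - E - 14 b$)
$v{\left(k,O \right)} = -1$ ($v{\left(k,O \right)} = -4 + 3 = -1$)
$H v{\left(-3,x{\left(2 \cdot 3,1 \right)} \right)} = \left(-53\right) \left(-1\right) = 53$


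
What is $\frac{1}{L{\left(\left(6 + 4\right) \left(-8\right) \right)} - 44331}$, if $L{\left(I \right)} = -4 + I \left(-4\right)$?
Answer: $- \frac{1}{44015} \approx -2.272 \cdot 10^{-5}$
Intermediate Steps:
$L{\left(I \right)} = -4 - 4 I$
$\frac{1}{L{\left(\left(6 + 4\right) \left(-8\right) \right)} - 44331} = \frac{1}{\left(-4 - 4 \left(6 + 4\right) \left(-8\right)\right) - 44331} = \frac{1}{\left(-4 - 4 \cdot 10 \left(-8\right)\right) - 44331} = \frac{1}{\left(-4 - -320\right) - 44331} = \frac{1}{\left(-4 + 320\right) - 44331} = \frac{1}{316 - 44331} = \frac{1}{-44015} = - \frac{1}{44015}$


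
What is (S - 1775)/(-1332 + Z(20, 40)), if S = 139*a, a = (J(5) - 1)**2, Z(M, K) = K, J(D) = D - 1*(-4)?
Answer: -7121/1292 ≈ -5.5116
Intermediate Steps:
J(D) = 4 + D (J(D) = D + 4 = 4 + D)
a = 64 (a = ((4 + 5) - 1)**2 = (9 - 1)**2 = 8**2 = 64)
S = 8896 (S = 139*64 = 8896)
(S - 1775)/(-1332 + Z(20, 40)) = (8896 - 1775)/(-1332 + 40) = 7121/(-1292) = 7121*(-1/1292) = -7121/1292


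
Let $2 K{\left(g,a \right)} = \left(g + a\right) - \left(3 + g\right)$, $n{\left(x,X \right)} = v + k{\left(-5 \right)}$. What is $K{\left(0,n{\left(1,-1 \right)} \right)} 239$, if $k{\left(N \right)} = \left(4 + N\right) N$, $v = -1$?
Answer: $\frac{239}{2} \approx 119.5$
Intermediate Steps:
$k{\left(N \right)} = N \left(4 + N\right)$
$n{\left(x,X \right)} = 4$ ($n{\left(x,X \right)} = -1 - 5 \left(4 - 5\right) = -1 - -5 = -1 + 5 = 4$)
$K{\left(g,a \right)} = - \frac{3}{2} + \frac{a}{2}$ ($K{\left(g,a \right)} = \frac{\left(g + a\right) - \left(3 + g\right)}{2} = \frac{\left(a + g\right) - \left(3 + g\right)}{2} = \frac{-3 + a}{2} = - \frac{3}{2} + \frac{a}{2}$)
$K{\left(0,n{\left(1,-1 \right)} \right)} 239 = \left(- \frac{3}{2} + \frac{1}{2} \cdot 4\right) 239 = \left(- \frac{3}{2} + 2\right) 239 = \frac{1}{2} \cdot 239 = \frac{239}{2}$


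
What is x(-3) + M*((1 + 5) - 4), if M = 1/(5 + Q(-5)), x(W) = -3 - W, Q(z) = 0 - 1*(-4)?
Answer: 2/9 ≈ 0.22222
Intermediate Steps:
Q(z) = 4 (Q(z) = 0 + 4 = 4)
M = ⅑ (M = 1/(5 + 4) = 1/9 = ⅑ ≈ 0.11111)
x(-3) + M*((1 + 5) - 4) = (-3 - 1*(-3)) + ((1 + 5) - 4)/9 = (-3 + 3) + (6 - 4)/9 = 0 + (⅑)*2 = 0 + 2/9 = 2/9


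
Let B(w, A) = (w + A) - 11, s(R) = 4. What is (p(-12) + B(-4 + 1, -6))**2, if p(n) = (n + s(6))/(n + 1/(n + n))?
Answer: 31225744/83521 ≈ 373.87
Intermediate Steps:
p(n) = (4 + n)/(n + 1/(2*n)) (p(n) = (n + 4)/(n + 1/(n + n)) = (4 + n)/(n + 1/(2*n)))
B(w, A) = -11 + A + w (B(w, A) = (A + w) - 11 = -11 + A + w)
(p(-12) + B(-4 + 1, -6))**2 = (2*(-12)*(4 - 12)/(1 + 2*(-12)**2) + (-11 - 6 + (-4 + 1)))**2 = (2*(-12)*(-8)/(1 + 2*144) + (-11 - 6 - 3))**2 = (2*(-12)*(-8)/(1 + 288) - 20)**2 = (2*(-12)*(-8)/289 - 20)**2 = (2*(-12)*(1/289)*(-8) - 20)**2 = (192/289 - 20)**2 = (-5588/289)**2 = 31225744/83521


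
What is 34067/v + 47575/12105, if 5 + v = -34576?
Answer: 82187336/27906867 ≈ 2.9451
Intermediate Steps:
v = -34581 (v = -5 - 34576 = -34581)
34067/v + 47575/12105 = 34067/(-34581) + 47575/12105 = 34067*(-1/34581) + 47575*(1/12105) = -34067/34581 + 9515/2421 = 82187336/27906867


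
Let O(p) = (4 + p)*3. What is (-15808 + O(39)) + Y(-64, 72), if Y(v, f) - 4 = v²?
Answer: -11579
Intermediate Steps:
Y(v, f) = 4 + v²
O(p) = 12 + 3*p
(-15808 + O(39)) + Y(-64, 72) = (-15808 + (12 + 3*39)) + (4 + (-64)²) = (-15808 + (12 + 117)) + (4 + 4096) = (-15808 + 129) + 4100 = -15679 + 4100 = -11579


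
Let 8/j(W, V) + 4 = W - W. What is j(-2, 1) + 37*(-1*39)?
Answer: -1445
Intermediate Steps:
j(W, V) = -2 (j(W, V) = 8/(-4 + (W - W)) = 8/(-4 + 0) = 8/(-4) = 8*(-¼) = -2)
j(-2, 1) + 37*(-1*39) = -2 + 37*(-1*39) = -2 + 37*(-39) = -2 - 1443 = -1445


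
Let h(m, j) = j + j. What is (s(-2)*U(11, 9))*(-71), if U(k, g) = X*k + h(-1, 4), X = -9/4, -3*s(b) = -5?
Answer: 23785/12 ≈ 1982.1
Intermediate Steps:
h(m, j) = 2*j
s(b) = 5/3 (s(b) = -⅓*(-5) = 5/3)
X = -9/4 (X = -9*¼ = -9/4 ≈ -2.2500)
U(k, g) = 8 - 9*k/4 (U(k, g) = -9*k/4 + 2*4 = -9*k/4 + 8 = 8 - 9*k/4)
(s(-2)*U(11, 9))*(-71) = (5*(8 - 9/4*11)/3)*(-71) = (5*(8 - 99/4)/3)*(-71) = ((5/3)*(-67/4))*(-71) = -335/12*(-71) = 23785/12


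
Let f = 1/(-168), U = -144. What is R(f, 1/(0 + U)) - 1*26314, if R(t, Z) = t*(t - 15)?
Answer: -742683815/28224 ≈ -26314.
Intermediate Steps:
f = -1/168 ≈ -0.0059524
R(t, Z) = t*(-15 + t)
R(f, 1/(0 + U)) - 1*26314 = -(-15 - 1/168)/168 - 1*26314 = -1/168*(-2521/168) - 26314 = 2521/28224 - 26314 = -742683815/28224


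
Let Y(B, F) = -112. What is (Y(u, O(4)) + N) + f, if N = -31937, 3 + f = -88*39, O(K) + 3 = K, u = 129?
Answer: -35484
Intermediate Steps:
O(K) = -3 + K
f = -3435 (f = -3 - 88*39 = -3 - 3432 = -3435)
(Y(u, O(4)) + N) + f = (-112 - 31937) - 3435 = -32049 - 3435 = -35484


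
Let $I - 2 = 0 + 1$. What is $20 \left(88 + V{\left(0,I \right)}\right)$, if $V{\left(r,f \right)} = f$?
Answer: $1820$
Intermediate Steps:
$I = 3$ ($I = 2 + \left(0 + 1\right) = 2 + 1 = 3$)
$20 \left(88 + V{\left(0,I \right)}\right) = 20 \left(88 + 3\right) = 20 \cdot 91 = 1820$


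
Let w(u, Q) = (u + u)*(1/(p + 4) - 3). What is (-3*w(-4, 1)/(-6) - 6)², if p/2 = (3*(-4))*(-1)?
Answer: 1681/49 ≈ 34.306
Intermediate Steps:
p = 24 (p = 2*((3*(-4))*(-1)) = 2*(-12*(-1)) = 2*12 = 24)
w(u, Q) = -83*u/14 (w(u, Q) = (u + u)*(1/(24 + 4) - 3) = (2*u)*(1/28 - 3) = (2*u)*(-83/28) = -83*u/14)
(-3*w(-4, 1)/(-6) - 6)² = (-3*(-83/14*(-4))/(-6) - 6)² = (-498*(-1)/(7*6) - 6)² = (-3*(-83/21) - 6)² = (83/7 - 6)² = (41/7)² = 1681/49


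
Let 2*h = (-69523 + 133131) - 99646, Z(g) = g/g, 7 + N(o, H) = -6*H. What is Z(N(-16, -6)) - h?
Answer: 18020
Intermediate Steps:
N(o, H) = -7 - 6*H
Z(g) = 1
h = -18019 (h = ((-69523 + 133131) - 99646)/2 = (63608 - 99646)/2 = (½)*(-36038) = -18019)
Z(N(-16, -6)) - h = 1 - 1*(-18019) = 1 + 18019 = 18020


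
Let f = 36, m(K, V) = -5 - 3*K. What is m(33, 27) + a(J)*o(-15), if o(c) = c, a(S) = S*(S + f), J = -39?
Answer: -1859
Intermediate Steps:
a(S) = S*(36 + S) (a(S) = S*(S + 36) = S*(36 + S))
m(33, 27) + a(J)*o(-15) = (-5 - 3*33) - 39*(36 - 39)*(-15) = (-5 - 99) - 39*(-3)*(-15) = -104 + 117*(-15) = -104 - 1755 = -1859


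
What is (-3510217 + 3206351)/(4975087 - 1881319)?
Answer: -151933/1546884 ≈ -0.098219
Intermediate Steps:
(-3510217 + 3206351)/(4975087 - 1881319) = -303866/3093768 = -303866*1/3093768 = -151933/1546884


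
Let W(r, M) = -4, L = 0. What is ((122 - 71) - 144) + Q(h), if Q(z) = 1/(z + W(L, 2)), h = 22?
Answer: -1673/18 ≈ -92.944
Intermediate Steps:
Q(z) = 1/(-4 + z) (Q(z) = 1/(z - 4) = 1/(-4 + z))
((122 - 71) - 144) + Q(h) = ((122 - 71) - 144) + 1/(-4 + 22) = (51 - 144) + 1/18 = -93 + 1/18 = -1673/18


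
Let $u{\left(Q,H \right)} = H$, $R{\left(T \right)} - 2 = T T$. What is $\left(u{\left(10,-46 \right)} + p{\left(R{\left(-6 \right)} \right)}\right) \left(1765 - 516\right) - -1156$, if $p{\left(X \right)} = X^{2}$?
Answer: $1747258$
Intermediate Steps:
$R{\left(T \right)} = 2 + T^{2}$ ($R{\left(T \right)} = 2 + T T = 2 + T^{2}$)
$\left(u{\left(10,-46 \right)} + p{\left(R{\left(-6 \right)} \right)}\right) \left(1765 - 516\right) - -1156 = \left(-46 + \left(2 + \left(-6\right)^{2}\right)^{2}\right) \left(1765 - 516\right) - -1156 = \left(-46 + \left(2 + 36\right)^{2}\right) 1249 + 1156 = \left(-46 + 38^{2}\right) 1249 + 1156 = \left(-46 + 1444\right) 1249 + 1156 = 1398 \cdot 1249 + 1156 = 1746102 + 1156 = 1747258$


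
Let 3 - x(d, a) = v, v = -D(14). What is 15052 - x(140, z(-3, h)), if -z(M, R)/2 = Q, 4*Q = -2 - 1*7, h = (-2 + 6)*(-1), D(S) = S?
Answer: 15035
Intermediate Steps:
h = -4 (h = 4*(-1) = -4)
Q = -9/4 (Q = (-2 - 1*7)/4 = (-2 - 7)/4 = (¼)*(-9) = -9/4 ≈ -2.2500)
z(M, R) = 9/2 (z(M, R) = -2*(-9/4) = 9/2)
v = -14 (v = -1*14 = -14)
x(d, a) = 17 (x(d, a) = 3 - 1*(-14) = 3 + 14 = 17)
15052 - x(140, z(-3, h)) = 15052 - 1*17 = 15052 - 17 = 15035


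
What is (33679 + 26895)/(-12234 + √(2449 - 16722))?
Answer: -363444/73411 - 60574*I*√14273/149685029 ≈ -4.9508 - 0.048347*I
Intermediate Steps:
(33679 + 26895)/(-12234 + √(2449 - 16722)) = 60574/(-12234 + √(-14273)) = 60574/(-12234 + I*√14273)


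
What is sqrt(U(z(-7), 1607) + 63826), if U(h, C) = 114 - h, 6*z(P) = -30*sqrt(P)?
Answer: sqrt(63940 + 5*I*sqrt(7)) ≈ 252.86 + 0.026*I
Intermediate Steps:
z(P) = -5*sqrt(P) (z(P) = (-30*sqrt(P))/6 = -5*sqrt(P))
sqrt(U(z(-7), 1607) + 63826) = sqrt((114 - (-5)*sqrt(-7)) + 63826) = sqrt((114 - (-5)*I*sqrt(7)) + 63826) = sqrt((114 + 5*I*sqrt(7)) + 63826) = sqrt(63940 + 5*I*sqrt(7))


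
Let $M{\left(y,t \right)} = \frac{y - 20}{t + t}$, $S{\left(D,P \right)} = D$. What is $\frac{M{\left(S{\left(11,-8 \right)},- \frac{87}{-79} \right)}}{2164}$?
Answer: $- \frac{237}{125512} \approx -0.0018883$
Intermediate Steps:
$M{\left(y,t \right)} = \frac{-20 + y}{2 t}$
$\frac{M{\left(S{\left(11,-8 \right)},- \frac{87}{-79} \right)}}{2164} = \frac{\frac{1}{2} \frac{1}{\left(-87\right) \frac{1}{-79}} \left(-20 + 11\right)}{2164} = \frac{1}{2} \frac{1}{\left(-87\right) \left(- \frac{1}{79}\right)} \left(-9\right) \frac{1}{2164} = \frac{1}{2} \frac{1}{\frac{87}{79}} \left(-9\right) \frac{1}{2164} = \frac{1}{2} \cdot \frac{79}{87} \left(-9\right) \frac{1}{2164} = \left(- \frac{237}{58}\right) \frac{1}{2164} = - \frac{237}{125512}$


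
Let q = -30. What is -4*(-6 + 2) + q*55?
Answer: -1634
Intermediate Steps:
-4*(-6 + 2) + q*55 = -4*(-6 + 2) - 30*55 = -4*(-4) - 1650 = 16 - 1650 = -1634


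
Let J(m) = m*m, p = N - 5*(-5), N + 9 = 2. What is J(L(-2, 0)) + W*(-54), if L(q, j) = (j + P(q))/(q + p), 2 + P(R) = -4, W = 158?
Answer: -546039/64 ≈ -8531.9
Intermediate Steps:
N = -7 (N = -9 + 2 = -7)
p = 18 (p = -7 - 5*(-5) = -7 + 25 = 18)
P(R) = -6 (P(R) = -2 - 4 = -6)
L(q, j) = (-6 + j)/(18 + q) (L(q, j) = (j - 6)/(q + 18) = (-6 + j)/(18 + q))
J(m) = m²
J(L(-2, 0)) + W*(-54) = ((-6 + 0)/(18 - 2))² + 158*(-54) = (-6/16)² - 8532 = ((1/16)*(-6))² - 8532 = (-3/8)² - 8532 = 9/64 - 8532 = -546039/64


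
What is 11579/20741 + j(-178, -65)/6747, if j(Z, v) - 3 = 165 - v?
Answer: 82956166/139939527 ≈ 0.59280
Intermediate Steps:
j(Z, v) = 168 - v (j(Z, v) = 3 + (165 - v) = 168 - v)
11579/20741 + j(-178, -65)/6747 = 11579/20741 + (168 - 1*(-65))/6747 = 11579*(1/20741) + (168 + 65)*(1/6747) = 11579/20741 + 233*(1/6747) = 11579/20741 + 233/6747 = 82956166/139939527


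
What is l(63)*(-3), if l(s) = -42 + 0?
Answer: 126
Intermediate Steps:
l(s) = -42
l(63)*(-3) = -42*(-3) = 126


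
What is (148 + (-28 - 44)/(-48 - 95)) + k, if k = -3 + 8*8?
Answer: 29959/143 ≈ 209.50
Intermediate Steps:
k = 61 (k = -3 + 64 = 61)
(148 + (-28 - 44)/(-48 - 95)) + k = (148 + (-28 - 44)/(-48 - 95)) + 61 = (148 - 72/(-143)) + 61 = (148 - 72*(-1/143)) + 61 = (148 + 72/143) + 61 = 21236/143 + 61 = 29959/143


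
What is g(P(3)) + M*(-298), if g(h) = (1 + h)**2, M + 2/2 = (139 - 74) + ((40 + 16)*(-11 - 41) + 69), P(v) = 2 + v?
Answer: 828178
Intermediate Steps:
M = -2779 (M = -1 + ((139 - 74) + ((40 + 16)*(-11 - 41) + 69)) = -1 + (65 + (56*(-52) + 69)) = -1 + (65 + (-2912 + 69)) = -1 + (65 - 2843) = -1 - 2778 = -2779)
g(P(3)) + M*(-298) = (1 + (2 + 3))**2 - 2779*(-298) = (1 + 5)**2 + 828142 = 6**2 + 828142 = 36 + 828142 = 828178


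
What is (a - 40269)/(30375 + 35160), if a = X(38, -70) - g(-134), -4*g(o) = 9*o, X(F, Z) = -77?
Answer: -16259/26214 ≈ -0.62024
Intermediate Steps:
g(o) = -9*o/4
a = -757/2 (a = -77 - (-9)*(-134)/4 = -77 - 1*603/2 = -77 - 603/2 = -757/2 ≈ -378.50)
(a - 40269)/(30375 + 35160) = (-757/2 - 40269)/(30375 + 35160) = -81295/2/65535 = -81295/2*1/65535 = -16259/26214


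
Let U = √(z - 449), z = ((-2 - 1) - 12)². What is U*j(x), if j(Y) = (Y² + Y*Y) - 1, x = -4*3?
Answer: 1148*I*√14 ≈ 4295.4*I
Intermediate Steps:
z = 225 (z = (-3 - 12)² = (-15)² = 225)
x = -12
U = 4*I*√14 (U = √(225 - 449) = √(-224) = 4*I*√14 ≈ 14.967*I)
j(Y) = -1 + 2*Y² (j(Y) = (Y² + Y²) - 1 = 2*Y² - 1 = -1 + 2*Y²)
U*j(x) = (4*I*√14)*(-1 + 2*(-12)²) = (4*I*√14)*(-1 + 2*144) = (4*I*√14)*(-1 + 288) = (4*I*√14)*287 = 1148*I*√14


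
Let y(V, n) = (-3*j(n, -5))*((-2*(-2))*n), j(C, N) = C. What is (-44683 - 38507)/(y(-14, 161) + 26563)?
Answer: 83190/284489 ≈ 0.29242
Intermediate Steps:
y(V, n) = -12*n**2 (y(V, n) = (-3*n)*((-2*(-2))*n) = (-3*n)*(4*n) = -12*n**2)
(-44683 - 38507)/(y(-14, 161) + 26563) = (-44683 - 38507)/(-12*161**2 + 26563) = -83190/(-12*25921 + 26563) = -83190/(-311052 + 26563) = -83190/(-284489) = -83190*(-1/284489) = 83190/284489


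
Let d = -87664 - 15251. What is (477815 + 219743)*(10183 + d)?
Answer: -64685948456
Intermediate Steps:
d = -102915
(477815 + 219743)*(10183 + d) = (477815 + 219743)*(10183 - 102915) = 697558*(-92732) = -64685948456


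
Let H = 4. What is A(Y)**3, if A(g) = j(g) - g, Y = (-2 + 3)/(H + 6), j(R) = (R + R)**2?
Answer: -27/125000 ≈ -0.00021600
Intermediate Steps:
j(R) = 4*R**2 (j(R) = (2*R)**2 = 4*R**2)
Y = 1/10 (Y = (-2 + 3)/(4 + 6) = 1/10 ≈ 0.10000)
A(g) = -g + 4*g**2 (A(g) = 4*g**2 - g = -g + 4*g**2)
A(Y)**3 = ((-1 + 4*(1/10))/10)**3 = ((-1 + 2/5)/10)**3 = ((1/10)*(-3/5))**3 = (-3/50)**3 = -27/125000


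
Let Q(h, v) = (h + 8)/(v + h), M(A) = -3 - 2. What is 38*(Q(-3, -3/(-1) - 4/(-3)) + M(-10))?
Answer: -95/2 ≈ -47.500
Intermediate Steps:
M(A) = -5
Q(h, v) = (8 + h)/(h + v)
38*(Q(-3, -3/(-1) - 4/(-3)) + M(-10)) = 38*((8 - 3)/(-3 + (-3/(-1) - 4/(-3))) - 5) = 38*(5/(-3 + (-3*(-1) - 4*(-⅓))) - 5) = 38*(5/(-3 + (3 + 4/3)) - 5) = 38*(5/(-3 + 13/3) - 5) = 38*(5/(4/3) - 5) = 38*((¾)*5 - 5) = 38*(15/4 - 5) = 38*(-5/4) = -95/2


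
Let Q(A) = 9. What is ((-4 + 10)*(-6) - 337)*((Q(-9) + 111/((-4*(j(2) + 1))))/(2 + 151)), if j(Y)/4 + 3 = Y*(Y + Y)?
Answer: -80195/4284 ≈ -18.720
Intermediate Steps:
j(Y) = -12 + 8*Y² (j(Y) = -12 + 4*(Y*(Y + Y)) = -12 + 4*(Y*(2*Y)) = -12 + 4*(2*Y²) = -12 + 8*Y²)
((-4 + 10)*(-6) - 337)*((Q(-9) + 111/((-4*(j(2) + 1))))/(2 + 151)) = ((-4 + 10)*(-6) - 337)*((9 + 111/((-4*((-12 + 8*2²) + 1))))/(2 + 151)) = (6*(-6) - 337)*((9 + 111/((-4*((-12 + 8*4) + 1))))/153) = (-36 - 337)*((9 + 111/((-4*((-12 + 32) + 1))))*(1/153)) = -373*(9 + 111/((-4*(20 + 1))))/153 = -373*(9 + 111/((-4*21)))/153 = -373*(9 + 111/(-84))/153 = -373*(9 + 111*(-1/84))/153 = -373*(9 - 37/28)/153 = -80195/(28*153) = -373*215/4284 = -80195/4284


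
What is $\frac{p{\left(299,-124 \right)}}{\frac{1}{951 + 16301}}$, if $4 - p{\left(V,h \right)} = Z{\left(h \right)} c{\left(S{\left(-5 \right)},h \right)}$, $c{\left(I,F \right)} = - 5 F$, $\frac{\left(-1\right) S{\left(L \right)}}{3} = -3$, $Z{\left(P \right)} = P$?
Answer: $1326402768$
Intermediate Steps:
$S{\left(L \right)} = 9$ ($S{\left(L \right)} = \left(-3\right) \left(-3\right) = 9$)
$p{\left(V,h \right)} = 4 + 5 h^{2}$ ($p{\left(V,h \right)} = 4 - h \left(- 5 h\right) = 4 - - 5 h^{2} = 4 + 5 h^{2}$)
$\frac{p{\left(299,-124 \right)}}{\frac{1}{951 + 16301}} = \frac{4 + 5 \left(-124\right)^{2}}{\frac{1}{951 + 16301}} = \frac{4 + 5 \cdot 15376}{\frac{1}{17252}} = \left(4 + 76880\right) \frac{1}{\frac{1}{17252}} = 76884 \cdot 17252 = 1326402768$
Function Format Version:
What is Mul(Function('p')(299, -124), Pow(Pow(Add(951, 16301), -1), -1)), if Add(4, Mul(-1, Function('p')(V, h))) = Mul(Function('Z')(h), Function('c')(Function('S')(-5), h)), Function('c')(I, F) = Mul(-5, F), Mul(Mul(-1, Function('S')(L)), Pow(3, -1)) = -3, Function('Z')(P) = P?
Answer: 1326402768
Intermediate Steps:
Function('S')(L) = 9 (Function('S')(L) = Mul(-3, -3) = 9)
Function('p')(V, h) = Add(4, Mul(5, Pow(h, 2))) (Function('p')(V, h) = Add(4, Mul(-1, Mul(h, Mul(-5, h)))) = Add(4, Mul(-1, Mul(-5, Pow(h, 2)))) = Add(4, Mul(5, Pow(h, 2))))
Mul(Function('p')(299, -124), Pow(Pow(Add(951, 16301), -1), -1)) = Mul(Add(4, Mul(5, Pow(-124, 2))), Pow(Pow(Add(951, 16301), -1), -1)) = Mul(Add(4, Mul(5, 15376)), Pow(Pow(17252, -1), -1)) = Mul(Add(4, 76880), Pow(Rational(1, 17252), -1)) = Mul(76884, 17252) = 1326402768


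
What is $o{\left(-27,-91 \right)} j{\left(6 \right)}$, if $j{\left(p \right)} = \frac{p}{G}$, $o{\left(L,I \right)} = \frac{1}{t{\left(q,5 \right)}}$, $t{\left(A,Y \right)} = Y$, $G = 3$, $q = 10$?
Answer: $\frac{2}{5} \approx 0.4$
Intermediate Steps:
$o{\left(L,I \right)} = \frac{1}{5}$
$j{\left(p \right)} = \frac{p}{3}$
$o{\left(-27,-91 \right)} j{\left(6 \right)} = \frac{\frac{1}{3} \cdot 6}{5} = \frac{1}{5} \cdot 2 = \frac{2}{5}$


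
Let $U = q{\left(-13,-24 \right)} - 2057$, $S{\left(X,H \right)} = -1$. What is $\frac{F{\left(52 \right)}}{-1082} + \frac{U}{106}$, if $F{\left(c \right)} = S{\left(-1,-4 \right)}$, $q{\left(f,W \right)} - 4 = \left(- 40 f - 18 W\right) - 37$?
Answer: $- \frac{615605}{57346} \approx -10.735$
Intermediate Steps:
$q{\left(f,W \right)} = -33 - 40 f - 18 W$ ($q{\left(f,W \right)} = 4 - \left(37 + 18 W + 40 f\right) = -33 - 40 f - 18 W$)
$F{\left(c \right)} = -1$
$U = -1138$ ($U = \left(-33 - -520 - -432\right) - 2057 = \left(-33 + 520 + 432\right) - 2057 = 919 - 2057 = -1138$)
$\frac{F{\left(52 \right)}}{-1082} + \frac{U}{106} = - \frac{1}{-1082} - \frac{1138}{106} = \left(-1\right) \left(- \frac{1}{1082}\right) - \frac{569}{53} = \frac{1}{1082} - \frac{569}{53} = - \frac{615605}{57346}$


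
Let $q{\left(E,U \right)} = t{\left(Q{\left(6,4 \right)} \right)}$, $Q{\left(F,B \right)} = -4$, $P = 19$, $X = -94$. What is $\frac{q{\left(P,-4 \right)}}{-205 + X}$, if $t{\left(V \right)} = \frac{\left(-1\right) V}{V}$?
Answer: $\frac{1}{299} \approx 0.0033445$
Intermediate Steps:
$t{\left(V \right)} = -1$
$q{\left(E,U \right)} = -1$
$\frac{q{\left(P,-4 \right)}}{-205 + X} = - \frac{1}{-205 - 94} = - \frac{1}{-299} = \left(-1\right) \left(- \frac{1}{299}\right) = \frac{1}{299}$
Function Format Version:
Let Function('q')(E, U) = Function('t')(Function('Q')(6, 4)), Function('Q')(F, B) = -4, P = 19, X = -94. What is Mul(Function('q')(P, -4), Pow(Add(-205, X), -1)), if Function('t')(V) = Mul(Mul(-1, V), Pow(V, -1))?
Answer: Rational(1, 299) ≈ 0.0033445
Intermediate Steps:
Function('t')(V) = -1
Function('q')(E, U) = -1
Mul(Function('q')(P, -4), Pow(Add(-205, X), -1)) = Mul(-1, Pow(Add(-205, -94), -1)) = Mul(-1, Pow(-299, -1)) = Mul(-1, Rational(-1, 299)) = Rational(1, 299)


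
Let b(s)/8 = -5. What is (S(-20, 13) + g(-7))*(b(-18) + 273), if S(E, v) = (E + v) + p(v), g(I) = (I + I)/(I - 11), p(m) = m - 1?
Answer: 12116/9 ≈ 1346.2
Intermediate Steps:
p(m) = -1 + m
g(I) = 2*I/(-11 + I) (g(I) = (2*I)/(-11 + I) = 2*I/(-11 + I))
b(s) = -40 (b(s) = 8*(-5) = -40)
S(E, v) = -1 + E + 2*v (S(E, v) = (E + v) + (-1 + v) = -1 + E + 2*v)
(S(-20, 13) + g(-7))*(b(-18) + 273) = ((-1 - 20 + 2*13) + 2*(-7)/(-11 - 7))*(-40 + 273) = ((-1 - 20 + 26) + 2*(-7)/(-18))*233 = (5 + 2*(-7)*(-1/18))*233 = (5 + 7/9)*233 = (52/9)*233 = 12116/9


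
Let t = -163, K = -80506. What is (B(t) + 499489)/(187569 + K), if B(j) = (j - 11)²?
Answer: 529765/107063 ≈ 4.9482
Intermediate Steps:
B(j) = (-11 + j)²
(B(t) + 499489)/(187569 + K) = ((-11 - 163)² + 499489)/(187569 - 80506) = ((-174)² + 499489)/107063 = (30276 + 499489)*(1/107063) = 529765*(1/107063) = 529765/107063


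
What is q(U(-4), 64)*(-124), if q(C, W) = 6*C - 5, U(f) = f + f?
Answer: 6572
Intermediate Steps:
U(f) = 2*f
q(C, W) = -5 + 6*C
q(U(-4), 64)*(-124) = (-5 + 6*(2*(-4)))*(-124) = (-5 + 6*(-8))*(-124) = (-5 - 48)*(-124) = -53*(-124) = 6572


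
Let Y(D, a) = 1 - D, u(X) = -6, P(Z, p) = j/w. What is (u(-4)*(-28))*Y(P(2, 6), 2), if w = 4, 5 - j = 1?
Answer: 0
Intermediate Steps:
j = 4 (j = 5 - 1*1 = 5 - 1 = 4)
P(Z, p) = 1 (P(Z, p) = 4/4 = 4*(1/4) = 1)
(u(-4)*(-28))*Y(P(2, 6), 2) = (-6*(-28))*(1 - 1*1) = 168*(1 - 1) = 168*0 = 0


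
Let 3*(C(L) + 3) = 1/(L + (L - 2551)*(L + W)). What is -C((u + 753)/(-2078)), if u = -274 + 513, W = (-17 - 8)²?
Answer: 15481522179952/5160507033477 ≈ 3.0000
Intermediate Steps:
W = 625 (W = (-25)² = 625)
u = 239
C(L) = -3 + 1/(3*(L + (-2551 + L)*(625 + L))) (C(L) = -3 + 1/(3*(L + (L - 2551)*(L + 625))) = -3 + 1/(3*(L + (-2551 + L)*(625 + L))))
-C((u + 753)/(-2078)) = -(14349376 - 9*(239 + 753)²/4318084 + 17325*((239 + 753)/(-2078)))/(3*(-1594375 + ((239 + 753)/(-2078))² - 1925*(239 + 753)/(-2078))) = -(14349376 - 9*(992*(-1/2078))² + 17325*(992*(-1/2078)))/(3*(-1594375 + (992*(-1/2078))² - 1909600*(-1)/2078)) = -(14349376 - 9*(-496/1039)² + 17325*(-496/1039))/(3*(-1594375 + (-496/1039)² - 1925*(-496/1039))) = -(14349376 - 9*246016/1079521 - 8593200/1039)/(3*(-1594375 + 246016/1079521 + 954800/1039)) = -(14349376 - 2214144/1079521 - 8593200/1039)/(3*(-1720169011159/1079521)) = -(-1079521)*15481522179952/(3*1720169011159*1079521) = -1*(-15481522179952/5160507033477) = 15481522179952/5160507033477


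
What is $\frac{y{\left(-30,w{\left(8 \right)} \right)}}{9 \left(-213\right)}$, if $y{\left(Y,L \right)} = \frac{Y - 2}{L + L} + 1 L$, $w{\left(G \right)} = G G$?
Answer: $- \frac{85}{2556} \approx -0.033255$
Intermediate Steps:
$w{\left(G \right)} = G^{2}$
$y{\left(Y,L \right)} = L + \frac{-2 + Y}{2 L}$ ($y{\left(Y,L \right)} = \frac{-2 + Y}{2 L} + L = L + \frac{-2 + Y}{2 L}$)
$\frac{y{\left(-30,w{\left(8 \right)} \right)}}{9 \left(-213\right)} = \frac{\frac{1}{8^{2}} \left(-1 + \left(8^{2}\right)^{2} + \frac{1}{2} \left(-30\right)\right)}{9 \left(-213\right)} = \frac{\frac{1}{64} \left(-1 + 64^{2} - 15\right)}{-1917} = \frac{-1 + 4096 - 15}{64} \left(- \frac{1}{1917}\right) = \frac{1}{64} \cdot 4080 \left(- \frac{1}{1917}\right) = \frac{255}{4} \left(- \frac{1}{1917}\right) = - \frac{85}{2556}$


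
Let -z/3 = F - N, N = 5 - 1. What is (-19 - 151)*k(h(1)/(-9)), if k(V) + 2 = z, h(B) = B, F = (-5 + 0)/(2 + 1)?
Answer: -2550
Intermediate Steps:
F = -5/3 ≈ -1.6667
N = 4
z = 17 (z = -3*(-5/3 - 1*4) = -3*(-5/3 - 4) = -3*(-17/3) = 17)
k(V) = 15 (k(V) = -2 + 17 = 15)
(-19 - 151)*k(h(1)/(-9)) = (-19 - 151)*15 = -170*15 = -2550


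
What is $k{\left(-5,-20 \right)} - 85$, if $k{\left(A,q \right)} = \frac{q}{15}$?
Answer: $- \frac{259}{3} \approx -86.333$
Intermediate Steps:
$k{\left(A,q \right)} = \frac{q}{15}$ ($k{\left(A,q \right)} = q \frac{1}{15} = \frac{q}{15}$)
$k{\left(-5,-20 \right)} - 85 = \frac{1}{15} \left(-20\right) - 85 = - \frac{4}{3} - 85 = - \frac{259}{3}$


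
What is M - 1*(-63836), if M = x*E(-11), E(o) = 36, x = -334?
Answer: 51812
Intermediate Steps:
M = -12024 (M = -334*36 = -12024)
M - 1*(-63836) = -12024 - 1*(-63836) = -12024 + 63836 = 51812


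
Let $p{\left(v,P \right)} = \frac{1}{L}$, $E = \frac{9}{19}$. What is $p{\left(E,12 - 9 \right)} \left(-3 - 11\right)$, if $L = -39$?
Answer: $\frac{14}{39} \approx 0.35897$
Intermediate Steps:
$E = \frac{9}{19}$ ($E = 9 \cdot \frac{1}{19} = \frac{9}{19} \approx 0.47368$)
$p{\left(v,P \right)} = - \frac{1}{39}$ ($p{\left(v,P \right)} = \frac{1}{-39} = - \frac{1}{39}$)
$p{\left(E,12 - 9 \right)} \left(-3 - 11\right) = - \frac{-3 - 11}{39} = \left(- \frac{1}{39}\right) \left(-14\right) = \frac{14}{39}$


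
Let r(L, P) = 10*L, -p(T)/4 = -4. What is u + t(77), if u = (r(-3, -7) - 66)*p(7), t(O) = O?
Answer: -1459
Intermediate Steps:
p(T) = 16 (p(T) = -4*(-4) = 16)
u = -1536 (u = (10*(-3) - 66)*16 = (-30 - 66)*16 = -96*16 = -1536)
u + t(77) = -1536 + 77 = -1459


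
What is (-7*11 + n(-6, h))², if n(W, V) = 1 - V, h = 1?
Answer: 5929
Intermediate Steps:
(-7*11 + n(-6, h))² = (-7*11 + (1 - 1*1))² = (-77 + (1 - 1))² = (-77 + 0)² = (-77)² = 5929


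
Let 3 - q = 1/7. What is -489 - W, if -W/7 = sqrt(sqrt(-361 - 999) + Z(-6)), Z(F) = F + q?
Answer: -489 + sqrt(-154 + 196*I*sqrt(85)) ≈ -460.19 + 31.365*I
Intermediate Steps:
q = 20/7 (q = 3 - 1/7 = 20/7 ≈ 2.8571)
Z(F) = 20/7 + F (Z(F) = F + 20/7 = 20/7 + F)
W = -7*sqrt(-22/7 + 4*I*sqrt(85)) (W = -7*sqrt(sqrt(-361 - 999) + (20/7 - 6)) = -7*sqrt(sqrt(-1360) - 22/7) = -7*sqrt(4*I*sqrt(85) - 22/7) = -7*sqrt(-22/7 + 4*I*sqrt(85)) ≈ -28.806 - 31.365*I)
-489 - W = -489 - (-1)*sqrt(-154 + 196*I*sqrt(85)) = -489 + sqrt(-154 + 196*I*sqrt(85))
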